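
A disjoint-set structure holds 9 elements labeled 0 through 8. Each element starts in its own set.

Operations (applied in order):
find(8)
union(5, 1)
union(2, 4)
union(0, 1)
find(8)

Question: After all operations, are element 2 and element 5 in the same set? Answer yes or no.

Step 1: find(8) -> no change; set of 8 is {8}
Step 2: union(5, 1) -> merged; set of 5 now {1, 5}
Step 3: union(2, 4) -> merged; set of 2 now {2, 4}
Step 4: union(0, 1) -> merged; set of 0 now {0, 1, 5}
Step 5: find(8) -> no change; set of 8 is {8}
Set of 2: {2, 4}; 5 is not a member.

Answer: no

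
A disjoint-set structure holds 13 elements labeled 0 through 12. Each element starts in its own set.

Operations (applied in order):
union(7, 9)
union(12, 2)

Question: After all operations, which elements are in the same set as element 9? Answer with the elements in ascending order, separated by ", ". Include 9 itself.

Answer: 7, 9

Derivation:
Step 1: union(7, 9) -> merged; set of 7 now {7, 9}
Step 2: union(12, 2) -> merged; set of 12 now {2, 12}
Component of 9: {7, 9}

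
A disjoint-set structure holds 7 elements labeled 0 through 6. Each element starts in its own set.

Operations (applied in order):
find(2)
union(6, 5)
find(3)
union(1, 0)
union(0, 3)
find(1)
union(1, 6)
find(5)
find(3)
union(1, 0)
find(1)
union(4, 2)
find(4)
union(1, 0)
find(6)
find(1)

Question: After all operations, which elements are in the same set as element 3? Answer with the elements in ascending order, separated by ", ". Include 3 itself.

Answer: 0, 1, 3, 5, 6

Derivation:
Step 1: find(2) -> no change; set of 2 is {2}
Step 2: union(6, 5) -> merged; set of 6 now {5, 6}
Step 3: find(3) -> no change; set of 3 is {3}
Step 4: union(1, 0) -> merged; set of 1 now {0, 1}
Step 5: union(0, 3) -> merged; set of 0 now {0, 1, 3}
Step 6: find(1) -> no change; set of 1 is {0, 1, 3}
Step 7: union(1, 6) -> merged; set of 1 now {0, 1, 3, 5, 6}
Step 8: find(5) -> no change; set of 5 is {0, 1, 3, 5, 6}
Step 9: find(3) -> no change; set of 3 is {0, 1, 3, 5, 6}
Step 10: union(1, 0) -> already same set; set of 1 now {0, 1, 3, 5, 6}
Step 11: find(1) -> no change; set of 1 is {0, 1, 3, 5, 6}
Step 12: union(4, 2) -> merged; set of 4 now {2, 4}
Step 13: find(4) -> no change; set of 4 is {2, 4}
Step 14: union(1, 0) -> already same set; set of 1 now {0, 1, 3, 5, 6}
Step 15: find(6) -> no change; set of 6 is {0, 1, 3, 5, 6}
Step 16: find(1) -> no change; set of 1 is {0, 1, 3, 5, 6}
Component of 3: {0, 1, 3, 5, 6}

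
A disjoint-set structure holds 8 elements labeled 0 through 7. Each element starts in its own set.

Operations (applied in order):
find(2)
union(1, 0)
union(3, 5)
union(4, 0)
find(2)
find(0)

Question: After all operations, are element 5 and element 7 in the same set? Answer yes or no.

Step 1: find(2) -> no change; set of 2 is {2}
Step 2: union(1, 0) -> merged; set of 1 now {0, 1}
Step 3: union(3, 5) -> merged; set of 3 now {3, 5}
Step 4: union(4, 0) -> merged; set of 4 now {0, 1, 4}
Step 5: find(2) -> no change; set of 2 is {2}
Step 6: find(0) -> no change; set of 0 is {0, 1, 4}
Set of 5: {3, 5}; 7 is not a member.

Answer: no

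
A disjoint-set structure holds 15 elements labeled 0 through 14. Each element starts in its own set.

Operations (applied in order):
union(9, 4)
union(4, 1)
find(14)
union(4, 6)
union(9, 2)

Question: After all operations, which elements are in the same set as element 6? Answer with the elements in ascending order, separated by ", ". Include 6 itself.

Answer: 1, 2, 4, 6, 9

Derivation:
Step 1: union(9, 4) -> merged; set of 9 now {4, 9}
Step 2: union(4, 1) -> merged; set of 4 now {1, 4, 9}
Step 3: find(14) -> no change; set of 14 is {14}
Step 4: union(4, 6) -> merged; set of 4 now {1, 4, 6, 9}
Step 5: union(9, 2) -> merged; set of 9 now {1, 2, 4, 6, 9}
Component of 6: {1, 2, 4, 6, 9}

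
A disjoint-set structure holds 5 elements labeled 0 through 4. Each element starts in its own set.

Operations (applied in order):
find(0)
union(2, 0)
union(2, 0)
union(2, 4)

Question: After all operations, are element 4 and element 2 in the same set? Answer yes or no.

Step 1: find(0) -> no change; set of 0 is {0}
Step 2: union(2, 0) -> merged; set of 2 now {0, 2}
Step 3: union(2, 0) -> already same set; set of 2 now {0, 2}
Step 4: union(2, 4) -> merged; set of 2 now {0, 2, 4}
Set of 4: {0, 2, 4}; 2 is a member.

Answer: yes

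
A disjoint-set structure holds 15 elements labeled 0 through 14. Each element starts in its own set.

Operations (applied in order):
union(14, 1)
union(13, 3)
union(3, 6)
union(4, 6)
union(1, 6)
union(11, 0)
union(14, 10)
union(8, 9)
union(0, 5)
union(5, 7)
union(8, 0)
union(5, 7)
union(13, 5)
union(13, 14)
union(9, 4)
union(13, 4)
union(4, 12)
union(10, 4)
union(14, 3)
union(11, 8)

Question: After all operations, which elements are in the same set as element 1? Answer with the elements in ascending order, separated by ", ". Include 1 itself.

Step 1: union(14, 1) -> merged; set of 14 now {1, 14}
Step 2: union(13, 3) -> merged; set of 13 now {3, 13}
Step 3: union(3, 6) -> merged; set of 3 now {3, 6, 13}
Step 4: union(4, 6) -> merged; set of 4 now {3, 4, 6, 13}
Step 5: union(1, 6) -> merged; set of 1 now {1, 3, 4, 6, 13, 14}
Step 6: union(11, 0) -> merged; set of 11 now {0, 11}
Step 7: union(14, 10) -> merged; set of 14 now {1, 3, 4, 6, 10, 13, 14}
Step 8: union(8, 9) -> merged; set of 8 now {8, 9}
Step 9: union(0, 5) -> merged; set of 0 now {0, 5, 11}
Step 10: union(5, 7) -> merged; set of 5 now {0, 5, 7, 11}
Step 11: union(8, 0) -> merged; set of 8 now {0, 5, 7, 8, 9, 11}
Step 12: union(5, 7) -> already same set; set of 5 now {0, 5, 7, 8, 9, 11}
Step 13: union(13, 5) -> merged; set of 13 now {0, 1, 3, 4, 5, 6, 7, 8, 9, 10, 11, 13, 14}
Step 14: union(13, 14) -> already same set; set of 13 now {0, 1, 3, 4, 5, 6, 7, 8, 9, 10, 11, 13, 14}
Step 15: union(9, 4) -> already same set; set of 9 now {0, 1, 3, 4, 5, 6, 7, 8, 9, 10, 11, 13, 14}
Step 16: union(13, 4) -> already same set; set of 13 now {0, 1, 3, 4, 5, 6, 7, 8, 9, 10, 11, 13, 14}
Step 17: union(4, 12) -> merged; set of 4 now {0, 1, 3, 4, 5, 6, 7, 8, 9, 10, 11, 12, 13, 14}
Step 18: union(10, 4) -> already same set; set of 10 now {0, 1, 3, 4, 5, 6, 7, 8, 9, 10, 11, 12, 13, 14}
Step 19: union(14, 3) -> already same set; set of 14 now {0, 1, 3, 4, 5, 6, 7, 8, 9, 10, 11, 12, 13, 14}
Step 20: union(11, 8) -> already same set; set of 11 now {0, 1, 3, 4, 5, 6, 7, 8, 9, 10, 11, 12, 13, 14}
Component of 1: {0, 1, 3, 4, 5, 6, 7, 8, 9, 10, 11, 12, 13, 14}

Answer: 0, 1, 3, 4, 5, 6, 7, 8, 9, 10, 11, 12, 13, 14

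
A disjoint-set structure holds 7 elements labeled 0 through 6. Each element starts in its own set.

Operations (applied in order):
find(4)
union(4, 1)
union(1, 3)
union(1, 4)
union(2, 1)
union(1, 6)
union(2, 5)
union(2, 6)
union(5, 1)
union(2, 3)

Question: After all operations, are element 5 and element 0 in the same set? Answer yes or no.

Step 1: find(4) -> no change; set of 4 is {4}
Step 2: union(4, 1) -> merged; set of 4 now {1, 4}
Step 3: union(1, 3) -> merged; set of 1 now {1, 3, 4}
Step 4: union(1, 4) -> already same set; set of 1 now {1, 3, 4}
Step 5: union(2, 1) -> merged; set of 2 now {1, 2, 3, 4}
Step 6: union(1, 6) -> merged; set of 1 now {1, 2, 3, 4, 6}
Step 7: union(2, 5) -> merged; set of 2 now {1, 2, 3, 4, 5, 6}
Step 8: union(2, 6) -> already same set; set of 2 now {1, 2, 3, 4, 5, 6}
Step 9: union(5, 1) -> already same set; set of 5 now {1, 2, 3, 4, 5, 6}
Step 10: union(2, 3) -> already same set; set of 2 now {1, 2, 3, 4, 5, 6}
Set of 5: {1, 2, 3, 4, 5, 6}; 0 is not a member.

Answer: no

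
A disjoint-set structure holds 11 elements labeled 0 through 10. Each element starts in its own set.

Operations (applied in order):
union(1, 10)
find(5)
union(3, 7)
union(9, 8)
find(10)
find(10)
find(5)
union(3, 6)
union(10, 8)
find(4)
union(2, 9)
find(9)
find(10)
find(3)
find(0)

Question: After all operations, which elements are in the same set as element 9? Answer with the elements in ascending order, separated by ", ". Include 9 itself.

Answer: 1, 2, 8, 9, 10

Derivation:
Step 1: union(1, 10) -> merged; set of 1 now {1, 10}
Step 2: find(5) -> no change; set of 5 is {5}
Step 3: union(3, 7) -> merged; set of 3 now {3, 7}
Step 4: union(9, 8) -> merged; set of 9 now {8, 9}
Step 5: find(10) -> no change; set of 10 is {1, 10}
Step 6: find(10) -> no change; set of 10 is {1, 10}
Step 7: find(5) -> no change; set of 5 is {5}
Step 8: union(3, 6) -> merged; set of 3 now {3, 6, 7}
Step 9: union(10, 8) -> merged; set of 10 now {1, 8, 9, 10}
Step 10: find(4) -> no change; set of 4 is {4}
Step 11: union(2, 9) -> merged; set of 2 now {1, 2, 8, 9, 10}
Step 12: find(9) -> no change; set of 9 is {1, 2, 8, 9, 10}
Step 13: find(10) -> no change; set of 10 is {1, 2, 8, 9, 10}
Step 14: find(3) -> no change; set of 3 is {3, 6, 7}
Step 15: find(0) -> no change; set of 0 is {0}
Component of 9: {1, 2, 8, 9, 10}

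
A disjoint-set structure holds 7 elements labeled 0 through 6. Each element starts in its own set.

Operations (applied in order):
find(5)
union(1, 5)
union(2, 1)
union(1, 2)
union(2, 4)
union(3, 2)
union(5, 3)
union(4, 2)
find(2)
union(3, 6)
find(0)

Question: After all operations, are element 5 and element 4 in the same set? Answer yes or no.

Answer: yes

Derivation:
Step 1: find(5) -> no change; set of 5 is {5}
Step 2: union(1, 5) -> merged; set of 1 now {1, 5}
Step 3: union(2, 1) -> merged; set of 2 now {1, 2, 5}
Step 4: union(1, 2) -> already same set; set of 1 now {1, 2, 5}
Step 5: union(2, 4) -> merged; set of 2 now {1, 2, 4, 5}
Step 6: union(3, 2) -> merged; set of 3 now {1, 2, 3, 4, 5}
Step 7: union(5, 3) -> already same set; set of 5 now {1, 2, 3, 4, 5}
Step 8: union(4, 2) -> already same set; set of 4 now {1, 2, 3, 4, 5}
Step 9: find(2) -> no change; set of 2 is {1, 2, 3, 4, 5}
Step 10: union(3, 6) -> merged; set of 3 now {1, 2, 3, 4, 5, 6}
Step 11: find(0) -> no change; set of 0 is {0}
Set of 5: {1, 2, 3, 4, 5, 6}; 4 is a member.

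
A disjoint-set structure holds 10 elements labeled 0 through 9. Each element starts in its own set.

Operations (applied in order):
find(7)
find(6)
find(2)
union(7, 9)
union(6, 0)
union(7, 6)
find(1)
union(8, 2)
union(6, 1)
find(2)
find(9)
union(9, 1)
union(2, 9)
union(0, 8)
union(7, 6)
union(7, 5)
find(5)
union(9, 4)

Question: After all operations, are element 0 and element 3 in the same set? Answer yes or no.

Step 1: find(7) -> no change; set of 7 is {7}
Step 2: find(6) -> no change; set of 6 is {6}
Step 3: find(2) -> no change; set of 2 is {2}
Step 4: union(7, 9) -> merged; set of 7 now {7, 9}
Step 5: union(6, 0) -> merged; set of 6 now {0, 6}
Step 6: union(7, 6) -> merged; set of 7 now {0, 6, 7, 9}
Step 7: find(1) -> no change; set of 1 is {1}
Step 8: union(8, 2) -> merged; set of 8 now {2, 8}
Step 9: union(6, 1) -> merged; set of 6 now {0, 1, 6, 7, 9}
Step 10: find(2) -> no change; set of 2 is {2, 8}
Step 11: find(9) -> no change; set of 9 is {0, 1, 6, 7, 9}
Step 12: union(9, 1) -> already same set; set of 9 now {0, 1, 6, 7, 9}
Step 13: union(2, 9) -> merged; set of 2 now {0, 1, 2, 6, 7, 8, 9}
Step 14: union(0, 8) -> already same set; set of 0 now {0, 1, 2, 6, 7, 8, 9}
Step 15: union(7, 6) -> already same set; set of 7 now {0, 1, 2, 6, 7, 8, 9}
Step 16: union(7, 5) -> merged; set of 7 now {0, 1, 2, 5, 6, 7, 8, 9}
Step 17: find(5) -> no change; set of 5 is {0, 1, 2, 5, 6, 7, 8, 9}
Step 18: union(9, 4) -> merged; set of 9 now {0, 1, 2, 4, 5, 6, 7, 8, 9}
Set of 0: {0, 1, 2, 4, 5, 6, 7, 8, 9}; 3 is not a member.

Answer: no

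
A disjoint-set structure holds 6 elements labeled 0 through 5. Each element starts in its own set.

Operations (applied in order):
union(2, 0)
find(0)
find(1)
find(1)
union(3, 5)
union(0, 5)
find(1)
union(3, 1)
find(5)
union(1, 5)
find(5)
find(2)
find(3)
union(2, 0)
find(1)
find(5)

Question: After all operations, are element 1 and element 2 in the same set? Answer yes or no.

Step 1: union(2, 0) -> merged; set of 2 now {0, 2}
Step 2: find(0) -> no change; set of 0 is {0, 2}
Step 3: find(1) -> no change; set of 1 is {1}
Step 4: find(1) -> no change; set of 1 is {1}
Step 5: union(3, 5) -> merged; set of 3 now {3, 5}
Step 6: union(0, 5) -> merged; set of 0 now {0, 2, 3, 5}
Step 7: find(1) -> no change; set of 1 is {1}
Step 8: union(3, 1) -> merged; set of 3 now {0, 1, 2, 3, 5}
Step 9: find(5) -> no change; set of 5 is {0, 1, 2, 3, 5}
Step 10: union(1, 5) -> already same set; set of 1 now {0, 1, 2, 3, 5}
Step 11: find(5) -> no change; set of 5 is {0, 1, 2, 3, 5}
Step 12: find(2) -> no change; set of 2 is {0, 1, 2, 3, 5}
Step 13: find(3) -> no change; set of 3 is {0, 1, 2, 3, 5}
Step 14: union(2, 0) -> already same set; set of 2 now {0, 1, 2, 3, 5}
Step 15: find(1) -> no change; set of 1 is {0, 1, 2, 3, 5}
Step 16: find(5) -> no change; set of 5 is {0, 1, 2, 3, 5}
Set of 1: {0, 1, 2, 3, 5}; 2 is a member.

Answer: yes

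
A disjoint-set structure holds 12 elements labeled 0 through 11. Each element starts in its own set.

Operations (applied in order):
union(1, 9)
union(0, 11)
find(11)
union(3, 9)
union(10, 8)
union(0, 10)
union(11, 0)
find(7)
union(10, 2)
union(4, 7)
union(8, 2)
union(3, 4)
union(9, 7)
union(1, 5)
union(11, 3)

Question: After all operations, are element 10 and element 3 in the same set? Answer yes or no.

Answer: yes

Derivation:
Step 1: union(1, 9) -> merged; set of 1 now {1, 9}
Step 2: union(0, 11) -> merged; set of 0 now {0, 11}
Step 3: find(11) -> no change; set of 11 is {0, 11}
Step 4: union(3, 9) -> merged; set of 3 now {1, 3, 9}
Step 5: union(10, 8) -> merged; set of 10 now {8, 10}
Step 6: union(0, 10) -> merged; set of 0 now {0, 8, 10, 11}
Step 7: union(11, 0) -> already same set; set of 11 now {0, 8, 10, 11}
Step 8: find(7) -> no change; set of 7 is {7}
Step 9: union(10, 2) -> merged; set of 10 now {0, 2, 8, 10, 11}
Step 10: union(4, 7) -> merged; set of 4 now {4, 7}
Step 11: union(8, 2) -> already same set; set of 8 now {0, 2, 8, 10, 11}
Step 12: union(3, 4) -> merged; set of 3 now {1, 3, 4, 7, 9}
Step 13: union(9, 7) -> already same set; set of 9 now {1, 3, 4, 7, 9}
Step 14: union(1, 5) -> merged; set of 1 now {1, 3, 4, 5, 7, 9}
Step 15: union(11, 3) -> merged; set of 11 now {0, 1, 2, 3, 4, 5, 7, 8, 9, 10, 11}
Set of 10: {0, 1, 2, 3, 4, 5, 7, 8, 9, 10, 11}; 3 is a member.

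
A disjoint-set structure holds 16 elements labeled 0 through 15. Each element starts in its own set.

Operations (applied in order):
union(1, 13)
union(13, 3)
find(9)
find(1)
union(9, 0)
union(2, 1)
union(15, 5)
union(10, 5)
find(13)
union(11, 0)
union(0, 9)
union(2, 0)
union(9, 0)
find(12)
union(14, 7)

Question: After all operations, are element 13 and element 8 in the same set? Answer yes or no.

Answer: no

Derivation:
Step 1: union(1, 13) -> merged; set of 1 now {1, 13}
Step 2: union(13, 3) -> merged; set of 13 now {1, 3, 13}
Step 3: find(9) -> no change; set of 9 is {9}
Step 4: find(1) -> no change; set of 1 is {1, 3, 13}
Step 5: union(9, 0) -> merged; set of 9 now {0, 9}
Step 6: union(2, 1) -> merged; set of 2 now {1, 2, 3, 13}
Step 7: union(15, 5) -> merged; set of 15 now {5, 15}
Step 8: union(10, 5) -> merged; set of 10 now {5, 10, 15}
Step 9: find(13) -> no change; set of 13 is {1, 2, 3, 13}
Step 10: union(11, 0) -> merged; set of 11 now {0, 9, 11}
Step 11: union(0, 9) -> already same set; set of 0 now {0, 9, 11}
Step 12: union(2, 0) -> merged; set of 2 now {0, 1, 2, 3, 9, 11, 13}
Step 13: union(9, 0) -> already same set; set of 9 now {0, 1, 2, 3, 9, 11, 13}
Step 14: find(12) -> no change; set of 12 is {12}
Step 15: union(14, 7) -> merged; set of 14 now {7, 14}
Set of 13: {0, 1, 2, 3, 9, 11, 13}; 8 is not a member.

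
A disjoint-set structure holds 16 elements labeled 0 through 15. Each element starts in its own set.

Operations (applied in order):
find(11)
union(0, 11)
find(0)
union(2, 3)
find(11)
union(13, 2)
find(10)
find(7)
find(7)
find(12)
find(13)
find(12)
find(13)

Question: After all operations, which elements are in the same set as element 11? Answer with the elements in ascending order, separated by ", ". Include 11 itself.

Answer: 0, 11

Derivation:
Step 1: find(11) -> no change; set of 11 is {11}
Step 2: union(0, 11) -> merged; set of 0 now {0, 11}
Step 3: find(0) -> no change; set of 0 is {0, 11}
Step 4: union(2, 3) -> merged; set of 2 now {2, 3}
Step 5: find(11) -> no change; set of 11 is {0, 11}
Step 6: union(13, 2) -> merged; set of 13 now {2, 3, 13}
Step 7: find(10) -> no change; set of 10 is {10}
Step 8: find(7) -> no change; set of 7 is {7}
Step 9: find(7) -> no change; set of 7 is {7}
Step 10: find(12) -> no change; set of 12 is {12}
Step 11: find(13) -> no change; set of 13 is {2, 3, 13}
Step 12: find(12) -> no change; set of 12 is {12}
Step 13: find(13) -> no change; set of 13 is {2, 3, 13}
Component of 11: {0, 11}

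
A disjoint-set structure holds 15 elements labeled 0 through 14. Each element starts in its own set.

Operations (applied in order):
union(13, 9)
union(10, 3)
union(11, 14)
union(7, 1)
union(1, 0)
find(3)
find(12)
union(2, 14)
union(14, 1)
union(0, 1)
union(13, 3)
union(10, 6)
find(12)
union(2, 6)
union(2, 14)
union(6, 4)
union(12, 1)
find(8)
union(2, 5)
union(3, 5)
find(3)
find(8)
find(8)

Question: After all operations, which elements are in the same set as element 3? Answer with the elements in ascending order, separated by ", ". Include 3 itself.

Answer: 0, 1, 2, 3, 4, 5, 6, 7, 9, 10, 11, 12, 13, 14

Derivation:
Step 1: union(13, 9) -> merged; set of 13 now {9, 13}
Step 2: union(10, 3) -> merged; set of 10 now {3, 10}
Step 3: union(11, 14) -> merged; set of 11 now {11, 14}
Step 4: union(7, 1) -> merged; set of 7 now {1, 7}
Step 5: union(1, 0) -> merged; set of 1 now {0, 1, 7}
Step 6: find(3) -> no change; set of 3 is {3, 10}
Step 7: find(12) -> no change; set of 12 is {12}
Step 8: union(2, 14) -> merged; set of 2 now {2, 11, 14}
Step 9: union(14, 1) -> merged; set of 14 now {0, 1, 2, 7, 11, 14}
Step 10: union(0, 1) -> already same set; set of 0 now {0, 1, 2, 7, 11, 14}
Step 11: union(13, 3) -> merged; set of 13 now {3, 9, 10, 13}
Step 12: union(10, 6) -> merged; set of 10 now {3, 6, 9, 10, 13}
Step 13: find(12) -> no change; set of 12 is {12}
Step 14: union(2, 6) -> merged; set of 2 now {0, 1, 2, 3, 6, 7, 9, 10, 11, 13, 14}
Step 15: union(2, 14) -> already same set; set of 2 now {0, 1, 2, 3, 6, 7, 9, 10, 11, 13, 14}
Step 16: union(6, 4) -> merged; set of 6 now {0, 1, 2, 3, 4, 6, 7, 9, 10, 11, 13, 14}
Step 17: union(12, 1) -> merged; set of 12 now {0, 1, 2, 3, 4, 6, 7, 9, 10, 11, 12, 13, 14}
Step 18: find(8) -> no change; set of 8 is {8}
Step 19: union(2, 5) -> merged; set of 2 now {0, 1, 2, 3, 4, 5, 6, 7, 9, 10, 11, 12, 13, 14}
Step 20: union(3, 5) -> already same set; set of 3 now {0, 1, 2, 3, 4, 5, 6, 7, 9, 10, 11, 12, 13, 14}
Step 21: find(3) -> no change; set of 3 is {0, 1, 2, 3, 4, 5, 6, 7, 9, 10, 11, 12, 13, 14}
Step 22: find(8) -> no change; set of 8 is {8}
Step 23: find(8) -> no change; set of 8 is {8}
Component of 3: {0, 1, 2, 3, 4, 5, 6, 7, 9, 10, 11, 12, 13, 14}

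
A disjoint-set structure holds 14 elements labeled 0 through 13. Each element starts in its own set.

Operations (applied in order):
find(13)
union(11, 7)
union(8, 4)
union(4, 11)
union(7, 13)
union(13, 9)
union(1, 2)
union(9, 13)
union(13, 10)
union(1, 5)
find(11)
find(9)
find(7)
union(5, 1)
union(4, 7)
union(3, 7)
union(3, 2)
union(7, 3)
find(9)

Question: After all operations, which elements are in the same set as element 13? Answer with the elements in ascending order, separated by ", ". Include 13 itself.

Step 1: find(13) -> no change; set of 13 is {13}
Step 2: union(11, 7) -> merged; set of 11 now {7, 11}
Step 3: union(8, 4) -> merged; set of 8 now {4, 8}
Step 4: union(4, 11) -> merged; set of 4 now {4, 7, 8, 11}
Step 5: union(7, 13) -> merged; set of 7 now {4, 7, 8, 11, 13}
Step 6: union(13, 9) -> merged; set of 13 now {4, 7, 8, 9, 11, 13}
Step 7: union(1, 2) -> merged; set of 1 now {1, 2}
Step 8: union(9, 13) -> already same set; set of 9 now {4, 7, 8, 9, 11, 13}
Step 9: union(13, 10) -> merged; set of 13 now {4, 7, 8, 9, 10, 11, 13}
Step 10: union(1, 5) -> merged; set of 1 now {1, 2, 5}
Step 11: find(11) -> no change; set of 11 is {4, 7, 8, 9, 10, 11, 13}
Step 12: find(9) -> no change; set of 9 is {4, 7, 8, 9, 10, 11, 13}
Step 13: find(7) -> no change; set of 7 is {4, 7, 8, 9, 10, 11, 13}
Step 14: union(5, 1) -> already same set; set of 5 now {1, 2, 5}
Step 15: union(4, 7) -> already same set; set of 4 now {4, 7, 8, 9, 10, 11, 13}
Step 16: union(3, 7) -> merged; set of 3 now {3, 4, 7, 8, 9, 10, 11, 13}
Step 17: union(3, 2) -> merged; set of 3 now {1, 2, 3, 4, 5, 7, 8, 9, 10, 11, 13}
Step 18: union(7, 3) -> already same set; set of 7 now {1, 2, 3, 4, 5, 7, 8, 9, 10, 11, 13}
Step 19: find(9) -> no change; set of 9 is {1, 2, 3, 4, 5, 7, 8, 9, 10, 11, 13}
Component of 13: {1, 2, 3, 4, 5, 7, 8, 9, 10, 11, 13}

Answer: 1, 2, 3, 4, 5, 7, 8, 9, 10, 11, 13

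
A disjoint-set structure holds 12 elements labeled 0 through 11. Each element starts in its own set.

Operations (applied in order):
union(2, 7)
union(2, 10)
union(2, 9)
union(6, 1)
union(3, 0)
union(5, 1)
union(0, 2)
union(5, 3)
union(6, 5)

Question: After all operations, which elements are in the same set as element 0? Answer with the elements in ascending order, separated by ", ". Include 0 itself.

Answer: 0, 1, 2, 3, 5, 6, 7, 9, 10

Derivation:
Step 1: union(2, 7) -> merged; set of 2 now {2, 7}
Step 2: union(2, 10) -> merged; set of 2 now {2, 7, 10}
Step 3: union(2, 9) -> merged; set of 2 now {2, 7, 9, 10}
Step 4: union(6, 1) -> merged; set of 6 now {1, 6}
Step 5: union(3, 0) -> merged; set of 3 now {0, 3}
Step 6: union(5, 1) -> merged; set of 5 now {1, 5, 6}
Step 7: union(0, 2) -> merged; set of 0 now {0, 2, 3, 7, 9, 10}
Step 8: union(5, 3) -> merged; set of 5 now {0, 1, 2, 3, 5, 6, 7, 9, 10}
Step 9: union(6, 5) -> already same set; set of 6 now {0, 1, 2, 3, 5, 6, 7, 9, 10}
Component of 0: {0, 1, 2, 3, 5, 6, 7, 9, 10}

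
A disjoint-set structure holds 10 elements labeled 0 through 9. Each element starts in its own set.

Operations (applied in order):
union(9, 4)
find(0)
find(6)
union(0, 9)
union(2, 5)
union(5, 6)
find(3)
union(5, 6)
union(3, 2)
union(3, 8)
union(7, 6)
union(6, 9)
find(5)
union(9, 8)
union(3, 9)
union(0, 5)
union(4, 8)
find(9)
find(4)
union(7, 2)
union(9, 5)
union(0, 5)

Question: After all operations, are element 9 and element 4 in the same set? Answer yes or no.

Step 1: union(9, 4) -> merged; set of 9 now {4, 9}
Step 2: find(0) -> no change; set of 0 is {0}
Step 3: find(6) -> no change; set of 6 is {6}
Step 4: union(0, 9) -> merged; set of 0 now {0, 4, 9}
Step 5: union(2, 5) -> merged; set of 2 now {2, 5}
Step 6: union(5, 6) -> merged; set of 5 now {2, 5, 6}
Step 7: find(3) -> no change; set of 3 is {3}
Step 8: union(5, 6) -> already same set; set of 5 now {2, 5, 6}
Step 9: union(3, 2) -> merged; set of 3 now {2, 3, 5, 6}
Step 10: union(3, 8) -> merged; set of 3 now {2, 3, 5, 6, 8}
Step 11: union(7, 6) -> merged; set of 7 now {2, 3, 5, 6, 7, 8}
Step 12: union(6, 9) -> merged; set of 6 now {0, 2, 3, 4, 5, 6, 7, 8, 9}
Step 13: find(5) -> no change; set of 5 is {0, 2, 3, 4, 5, 6, 7, 8, 9}
Step 14: union(9, 8) -> already same set; set of 9 now {0, 2, 3, 4, 5, 6, 7, 8, 9}
Step 15: union(3, 9) -> already same set; set of 3 now {0, 2, 3, 4, 5, 6, 7, 8, 9}
Step 16: union(0, 5) -> already same set; set of 0 now {0, 2, 3, 4, 5, 6, 7, 8, 9}
Step 17: union(4, 8) -> already same set; set of 4 now {0, 2, 3, 4, 5, 6, 7, 8, 9}
Step 18: find(9) -> no change; set of 9 is {0, 2, 3, 4, 5, 6, 7, 8, 9}
Step 19: find(4) -> no change; set of 4 is {0, 2, 3, 4, 5, 6, 7, 8, 9}
Step 20: union(7, 2) -> already same set; set of 7 now {0, 2, 3, 4, 5, 6, 7, 8, 9}
Step 21: union(9, 5) -> already same set; set of 9 now {0, 2, 3, 4, 5, 6, 7, 8, 9}
Step 22: union(0, 5) -> already same set; set of 0 now {0, 2, 3, 4, 5, 6, 7, 8, 9}
Set of 9: {0, 2, 3, 4, 5, 6, 7, 8, 9}; 4 is a member.

Answer: yes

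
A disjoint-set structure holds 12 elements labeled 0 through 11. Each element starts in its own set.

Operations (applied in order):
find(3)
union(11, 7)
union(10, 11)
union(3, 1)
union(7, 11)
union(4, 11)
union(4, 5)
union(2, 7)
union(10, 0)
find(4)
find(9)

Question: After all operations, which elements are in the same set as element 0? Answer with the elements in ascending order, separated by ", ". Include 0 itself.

Step 1: find(3) -> no change; set of 3 is {3}
Step 2: union(11, 7) -> merged; set of 11 now {7, 11}
Step 3: union(10, 11) -> merged; set of 10 now {7, 10, 11}
Step 4: union(3, 1) -> merged; set of 3 now {1, 3}
Step 5: union(7, 11) -> already same set; set of 7 now {7, 10, 11}
Step 6: union(4, 11) -> merged; set of 4 now {4, 7, 10, 11}
Step 7: union(4, 5) -> merged; set of 4 now {4, 5, 7, 10, 11}
Step 8: union(2, 7) -> merged; set of 2 now {2, 4, 5, 7, 10, 11}
Step 9: union(10, 0) -> merged; set of 10 now {0, 2, 4, 5, 7, 10, 11}
Step 10: find(4) -> no change; set of 4 is {0, 2, 4, 5, 7, 10, 11}
Step 11: find(9) -> no change; set of 9 is {9}
Component of 0: {0, 2, 4, 5, 7, 10, 11}

Answer: 0, 2, 4, 5, 7, 10, 11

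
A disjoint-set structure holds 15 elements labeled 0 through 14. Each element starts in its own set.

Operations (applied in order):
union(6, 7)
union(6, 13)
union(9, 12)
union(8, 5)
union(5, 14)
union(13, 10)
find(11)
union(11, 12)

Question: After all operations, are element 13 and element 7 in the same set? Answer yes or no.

Step 1: union(6, 7) -> merged; set of 6 now {6, 7}
Step 2: union(6, 13) -> merged; set of 6 now {6, 7, 13}
Step 3: union(9, 12) -> merged; set of 9 now {9, 12}
Step 4: union(8, 5) -> merged; set of 8 now {5, 8}
Step 5: union(5, 14) -> merged; set of 5 now {5, 8, 14}
Step 6: union(13, 10) -> merged; set of 13 now {6, 7, 10, 13}
Step 7: find(11) -> no change; set of 11 is {11}
Step 8: union(11, 12) -> merged; set of 11 now {9, 11, 12}
Set of 13: {6, 7, 10, 13}; 7 is a member.

Answer: yes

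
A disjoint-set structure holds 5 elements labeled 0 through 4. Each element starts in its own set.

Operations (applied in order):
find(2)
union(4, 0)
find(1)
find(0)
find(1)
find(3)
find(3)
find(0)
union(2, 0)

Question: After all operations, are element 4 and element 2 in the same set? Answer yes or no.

Answer: yes

Derivation:
Step 1: find(2) -> no change; set of 2 is {2}
Step 2: union(4, 0) -> merged; set of 4 now {0, 4}
Step 3: find(1) -> no change; set of 1 is {1}
Step 4: find(0) -> no change; set of 0 is {0, 4}
Step 5: find(1) -> no change; set of 1 is {1}
Step 6: find(3) -> no change; set of 3 is {3}
Step 7: find(3) -> no change; set of 3 is {3}
Step 8: find(0) -> no change; set of 0 is {0, 4}
Step 9: union(2, 0) -> merged; set of 2 now {0, 2, 4}
Set of 4: {0, 2, 4}; 2 is a member.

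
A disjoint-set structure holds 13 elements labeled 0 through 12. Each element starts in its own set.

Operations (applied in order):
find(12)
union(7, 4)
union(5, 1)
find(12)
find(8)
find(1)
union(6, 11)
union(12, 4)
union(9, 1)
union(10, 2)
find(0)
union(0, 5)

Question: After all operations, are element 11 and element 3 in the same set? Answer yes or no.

Step 1: find(12) -> no change; set of 12 is {12}
Step 2: union(7, 4) -> merged; set of 7 now {4, 7}
Step 3: union(5, 1) -> merged; set of 5 now {1, 5}
Step 4: find(12) -> no change; set of 12 is {12}
Step 5: find(8) -> no change; set of 8 is {8}
Step 6: find(1) -> no change; set of 1 is {1, 5}
Step 7: union(6, 11) -> merged; set of 6 now {6, 11}
Step 8: union(12, 4) -> merged; set of 12 now {4, 7, 12}
Step 9: union(9, 1) -> merged; set of 9 now {1, 5, 9}
Step 10: union(10, 2) -> merged; set of 10 now {2, 10}
Step 11: find(0) -> no change; set of 0 is {0}
Step 12: union(0, 5) -> merged; set of 0 now {0, 1, 5, 9}
Set of 11: {6, 11}; 3 is not a member.

Answer: no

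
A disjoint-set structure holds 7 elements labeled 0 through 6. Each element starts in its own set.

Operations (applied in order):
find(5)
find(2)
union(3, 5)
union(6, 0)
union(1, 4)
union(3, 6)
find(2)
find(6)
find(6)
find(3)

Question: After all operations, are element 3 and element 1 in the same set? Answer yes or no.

Step 1: find(5) -> no change; set of 5 is {5}
Step 2: find(2) -> no change; set of 2 is {2}
Step 3: union(3, 5) -> merged; set of 3 now {3, 5}
Step 4: union(6, 0) -> merged; set of 6 now {0, 6}
Step 5: union(1, 4) -> merged; set of 1 now {1, 4}
Step 6: union(3, 6) -> merged; set of 3 now {0, 3, 5, 6}
Step 7: find(2) -> no change; set of 2 is {2}
Step 8: find(6) -> no change; set of 6 is {0, 3, 5, 6}
Step 9: find(6) -> no change; set of 6 is {0, 3, 5, 6}
Step 10: find(3) -> no change; set of 3 is {0, 3, 5, 6}
Set of 3: {0, 3, 5, 6}; 1 is not a member.

Answer: no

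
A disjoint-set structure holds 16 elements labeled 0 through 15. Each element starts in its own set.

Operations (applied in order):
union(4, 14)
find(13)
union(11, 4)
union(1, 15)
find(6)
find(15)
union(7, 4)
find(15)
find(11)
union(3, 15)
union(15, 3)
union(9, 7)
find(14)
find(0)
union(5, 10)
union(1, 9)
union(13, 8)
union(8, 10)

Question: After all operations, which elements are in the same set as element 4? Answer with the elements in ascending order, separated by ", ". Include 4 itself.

Step 1: union(4, 14) -> merged; set of 4 now {4, 14}
Step 2: find(13) -> no change; set of 13 is {13}
Step 3: union(11, 4) -> merged; set of 11 now {4, 11, 14}
Step 4: union(1, 15) -> merged; set of 1 now {1, 15}
Step 5: find(6) -> no change; set of 6 is {6}
Step 6: find(15) -> no change; set of 15 is {1, 15}
Step 7: union(7, 4) -> merged; set of 7 now {4, 7, 11, 14}
Step 8: find(15) -> no change; set of 15 is {1, 15}
Step 9: find(11) -> no change; set of 11 is {4, 7, 11, 14}
Step 10: union(3, 15) -> merged; set of 3 now {1, 3, 15}
Step 11: union(15, 3) -> already same set; set of 15 now {1, 3, 15}
Step 12: union(9, 7) -> merged; set of 9 now {4, 7, 9, 11, 14}
Step 13: find(14) -> no change; set of 14 is {4, 7, 9, 11, 14}
Step 14: find(0) -> no change; set of 0 is {0}
Step 15: union(5, 10) -> merged; set of 5 now {5, 10}
Step 16: union(1, 9) -> merged; set of 1 now {1, 3, 4, 7, 9, 11, 14, 15}
Step 17: union(13, 8) -> merged; set of 13 now {8, 13}
Step 18: union(8, 10) -> merged; set of 8 now {5, 8, 10, 13}
Component of 4: {1, 3, 4, 7, 9, 11, 14, 15}

Answer: 1, 3, 4, 7, 9, 11, 14, 15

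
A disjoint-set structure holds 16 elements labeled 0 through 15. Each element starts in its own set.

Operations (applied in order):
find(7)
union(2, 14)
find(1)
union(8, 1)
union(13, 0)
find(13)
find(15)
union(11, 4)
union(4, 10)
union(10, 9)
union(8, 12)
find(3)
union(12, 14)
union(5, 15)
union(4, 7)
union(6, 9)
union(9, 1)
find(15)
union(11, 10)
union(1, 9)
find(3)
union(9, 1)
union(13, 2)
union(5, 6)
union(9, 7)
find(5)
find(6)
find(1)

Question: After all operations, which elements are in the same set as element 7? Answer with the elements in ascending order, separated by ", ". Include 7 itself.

Answer: 0, 1, 2, 4, 5, 6, 7, 8, 9, 10, 11, 12, 13, 14, 15

Derivation:
Step 1: find(7) -> no change; set of 7 is {7}
Step 2: union(2, 14) -> merged; set of 2 now {2, 14}
Step 3: find(1) -> no change; set of 1 is {1}
Step 4: union(8, 1) -> merged; set of 8 now {1, 8}
Step 5: union(13, 0) -> merged; set of 13 now {0, 13}
Step 6: find(13) -> no change; set of 13 is {0, 13}
Step 7: find(15) -> no change; set of 15 is {15}
Step 8: union(11, 4) -> merged; set of 11 now {4, 11}
Step 9: union(4, 10) -> merged; set of 4 now {4, 10, 11}
Step 10: union(10, 9) -> merged; set of 10 now {4, 9, 10, 11}
Step 11: union(8, 12) -> merged; set of 8 now {1, 8, 12}
Step 12: find(3) -> no change; set of 3 is {3}
Step 13: union(12, 14) -> merged; set of 12 now {1, 2, 8, 12, 14}
Step 14: union(5, 15) -> merged; set of 5 now {5, 15}
Step 15: union(4, 7) -> merged; set of 4 now {4, 7, 9, 10, 11}
Step 16: union(6, 9) -> merged; set of 6 now {4, 6, 7, 9, 10, 11}
Step 17: union(9, 1) -> merged; set of 9 now {1, 2, 4, 6, 7, 8, 9, 10, 11, 12, 14}
Step 18: find(15) -> no change; set of 15 is {5, 15}
Step 19: union(11, 10) -> already same set; set of 11 now {1, 2, 4, 6, 7, 8, 9, 10, 11, 12, 14}
Step 20: union(1, 9) -> already same set; set of 1 now {1, 2, 4, 6, 7, 8, 9, 10, 11, 12, 14}
Step 21: find(3) -> no change; set of 3 is {3}
Step 22: union(9, 1) -> already same set; set of 9 now {1, 2, 4, 6, 7, 8, 9, 10, 11, 12, 14}
Step 23: union(13, 2) -> merged; set of 13 now {0, 1, 2, 4, 6, 7, 8, 9, 10, 11, 12, 13, 14}
Step 24: union(5, 6) -> merged; set of 5 now {0, 1, 2, 4, 5, 6, 7, 8, 9, 10, 11, 12, 13, 14, 15}
Step 25: union(9, 7) -> already same set; set of 9 now {0, 1, 2, 4, 5, 6, 7, 8, 9, 10, 11, 12, 13, 14, 15}
Step 26: find(5) -> no change; set of 5 is {0, 1, 2, 4, 5, 6, 7, 8, 9, 10, 11, 12, 13, 14, 15}
Step 27: find(6) -> no change; set of 6 is {0, 1, 2, 4, 5, 6, 7, 8, 9, 10, 11, 12, 13, 14, 15}
Step 28: find(1) -> no change; set of 1 is {0, 1, 2, 4, 5, 6, 7, 8, 9, 10, 11, 12, 13, 14, 15}
Component of 7: {0, 1, 2, 4, 5, 6, 7, 8, 9, 10, 11, 12, 13, 14, 15}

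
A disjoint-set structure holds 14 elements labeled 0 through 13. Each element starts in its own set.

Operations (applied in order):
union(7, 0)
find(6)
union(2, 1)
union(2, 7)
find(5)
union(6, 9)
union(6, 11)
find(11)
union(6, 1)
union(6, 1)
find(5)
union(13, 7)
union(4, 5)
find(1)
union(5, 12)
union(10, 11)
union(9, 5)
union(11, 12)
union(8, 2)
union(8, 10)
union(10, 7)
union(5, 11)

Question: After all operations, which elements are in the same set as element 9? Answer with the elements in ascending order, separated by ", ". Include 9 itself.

Answer: 0, 1, 2, 4, 5, 6, 7, 8, 9, 10, 11, 12, 13

Derivation:
Step 1: union(7, 0) -> merged; set of 7 now {0, 7}
Step 2: find(6) -> no change; set of 6 is {6}
Step 3: union(2, 1) -> merged; set of 2 now {1, 2}
Step 4: union(2, 7) -> merged; set of 2 now {0, 1, 2, 7}
Step 5: find(5) -> no change; set of 5 is {5}
Step 6: union(6, 9) -> merged; set of 6 now {6, 9}
Step 7: union(6, 11) -> merged; set of 6 now {6, 9, 11}
Step 8: find(11) -> no change; set of 11 is {6, 9, 11}
Step 9: union(6, 1) -> merged; set of 6 now {0, 1, 2, 6, 7, 9, 11}
Step 10: union(6, 1) -> already same set; set of 6 now {0, 1, 2, 6, 7, 9, 11}
Step 11: find(5) -> no change; set of 5 is {5}
Step 12: union(13, 7) -> merged; set of 13 now {0, 1, 2, 6, 7, 9, 11, 13}
Step 13: union(4, 5) -> merged; set of 4 now {4, 5}
Step 14: find(1) -> no change; set of 1 is {0, 1, 2, 6, 7, 9, 11, 13}
Step 15: union(5, 12) -> merged; set of 5 now {4, 5, 12}
Step 16: union(10, 11) -> merged; set of 10 now {0, 1, 2, 6, 7, 9, 10, 11, 13}
Step 17: union(9, 5) -> merged; set of 9 now {0, 1, 2, 4, 5, 6, 7, 9, 10, 11, 12, 13}
Step 18: union(11, 12) -> already same set; set of 11 now {0, 1, 2, 4, 5, 6, 7, 9, 10, 11, 12, 13}
Step 19: union(8, 2) -> merged; set of 8 now {0, 1, 2, 4, 5, 6, 7, 8, 9, 10, 11, 12, 13}
Step 20: union(8, 10) -> already same set; set of 8 now {0, 1, 2, 4, 5, 6, 7, 8, 9, 10, 11, 12, 13}
Step 21: union(10, 7) -> already same set; set of 10 now {0, 1, 2, 4, 5, 6, 7, 8, 9, 10, 11, 12, 13}
Step 22: union(5, 11) -> already same set; set of 5 now {0, 1, 2, 4, 5, 6, 7, 8, 9, 10, 11, 12, 13}
Component of 9: {0, 1, 2, 4, 5, 6, 7, 8, 9, 10, 11, 12, 13}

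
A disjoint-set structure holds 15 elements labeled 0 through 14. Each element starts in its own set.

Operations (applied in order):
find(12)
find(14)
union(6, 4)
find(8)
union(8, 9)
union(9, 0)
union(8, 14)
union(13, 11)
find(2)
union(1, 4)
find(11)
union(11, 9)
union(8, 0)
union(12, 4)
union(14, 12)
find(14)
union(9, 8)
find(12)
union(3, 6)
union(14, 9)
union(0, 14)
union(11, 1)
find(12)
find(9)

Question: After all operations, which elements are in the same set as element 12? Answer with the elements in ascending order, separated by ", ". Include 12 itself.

Step 1: find(12) -> no change; set of 12 is {12}
Step 2: find(14) -> no change; set of 14 is {14}
Step 3: union(6, 4) -> merged; set of 6 now {4, 6}
Step 4: find(8) -> no change; set of 8 is {8}
Step 5: union(8, 9) -> merged; set of 8 now {8, 9}
Step 6: union(9, 0) -> merged; set of 9 now {0, 8, 9}
Step 7: union(8, 14) -> merged; set of 8 now {0, 8, 9, 14}
Step 8: union(13, 11) -> merged; set of 13 now {11, 13}
Step 9: find(2) -> no change; set of 2 is {2}
Step 10: union(1, 4) -> merged; set of 1 now {1, 4, 6}
Step 11: find(11) -> no change; set of 11 is {11, 13}
Step 12: union(11, 9) -> merged; set of 11 now {0, 8, 9, 11, 13, 14}
Step 13: union(8, 0) -> already same set; set of 8 now {0, 8, 9, 11, 13, 14}
Step 14: union(12, 4) -> merged; set of 12 now {1, 4, 6, 12}
Step 15: union(14, 12) -> merged; set of 14 now {0, 1, 4, 6, 8, 9, 11, 12, 13, 14}
Step 16: find(14) -> no change; set of 14 is {0, 1, 4, 6, 8, 9, 11, 12, 13, 14}
Step 17: union(9, 8) -> already same set; set of 9 now {0, 1, 4, 6, 8, 9, 11, 12, 13, 14}
Step 18: find(12) -> no change; set of 12 is {0, 1, 4, 6, 8, 9, 11, 12, 13, 14}
Step 19: union(3, 6) -> merged; set of 3 now {0, 1, 3, 4, 6, 8, 9, 11, 12, 13, 14}
Step 20: union(14, 9) -> already same set; set of 14 now {0, 1, 3, 4, 6, 8, 9, 11, 12, 13, 14}
Step 21: union(0, 14) -> already same set; set of 0 now {0, 1, 3, 4, 6, 8, 9, 11, 12, 13, 14}
Step 22: union(11, 1) -> already same set; set of 11 now {0, 1, 3, 4, 6, 8, 9, 11, 12, 13, 14}
Step 23: find(12) -> no change; set of 12 is {0, 1, 3, 4, 6, 8, 9, 11, 12, 13, 14}
Step 24: find(9) -> no change; set of 9 is {0, 1, 3, 4, 6, 8, 9, 11, 12, 13, 14}
Component of 12: {0, 1, 3, 4, 6, 8, 9, 11, 12, 13, 14}

Answer: 0, 1, 3, 4, 6, 8, 9, 11, 12, 13, 14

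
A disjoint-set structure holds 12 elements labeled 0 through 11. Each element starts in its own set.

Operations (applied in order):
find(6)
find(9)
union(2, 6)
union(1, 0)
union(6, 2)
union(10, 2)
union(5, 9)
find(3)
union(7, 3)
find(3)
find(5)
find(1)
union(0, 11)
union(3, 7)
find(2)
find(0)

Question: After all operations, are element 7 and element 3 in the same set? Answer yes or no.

Step 1: find(6) -> no change; set of 6 is {6}
Step 2: find(9) -> no change; set of 9 is {9}
Step 3: union(2, 6) -> merged; set of 2 now {2, 6}
Step 4: union(1, 0) -> merged; set of 1 now {0, 1}
Step 5: union(6, 2) -> already same set; set of 6 now {2, 6}
Step 6: union(10, 2) -> merged; set of 10 now {2, 6, 10}
Step 7: union(5, 9) -> merged; set of 5 now {5, 9}
Step 8: find(3) -> no change; set of 3 is {3}
Step 9: union(7, 3) -> merged; set of 7 now {3, 7}
Step 10: find(3) -> no change; set of 3 is {3, 7}
Step 11: find(5) -> no change; set of 5 is {5, 9}
Step 12: find(1) -> no change; set of 1 is {0, 1}
Step 13: union(0, 11) -> merged; set of 0 now {0, 1, 11}
Step 14: union(3, 7) -> already same set; set of 3 now {3, 7}
Step 15: find(2) -> no change; set of 2 is {2, 6, 10}
Step 16: find(0) -> no change; set of 0 is {0, 1, 11}
Set of 7: {3, 7}; 3 is a member.

Answer: yes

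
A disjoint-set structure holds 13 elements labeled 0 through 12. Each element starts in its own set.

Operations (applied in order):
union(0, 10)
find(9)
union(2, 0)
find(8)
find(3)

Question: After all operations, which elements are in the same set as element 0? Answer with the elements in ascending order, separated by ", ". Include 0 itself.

Answer: 0, 2, 10

Derivation:
Step 1: union(0, 10) -> merged; set of 0 now {0, 10}
Step 2: find(9) -> no change; set of 9 is {9}
Step 3: union(2, 0) -> merged; set of 2 now {0, 2, 10}
Step 4: find(8) -> no change; set of 8 is {8}
Step 5: find(3) -> no change; set of 3 is {3}
Component of 0: {0, 2, 10}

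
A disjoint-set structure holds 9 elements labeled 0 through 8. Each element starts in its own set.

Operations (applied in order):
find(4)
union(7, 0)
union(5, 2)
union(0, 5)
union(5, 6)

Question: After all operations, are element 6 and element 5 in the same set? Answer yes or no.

Answer: yes

Derivation:
Step 1: find(4) -> no change; set of 4 is {4}
Step 2: union(7, 0) -> merged; set of 7 now {0, 7}
Step 3: union(5, 2) -> merged; set of 5 now {2, 5}
Step 4: union(0, 5) -> merged; set of 0 now {0, 2, 5, 7}
Step 5: union(5, 6) -> merged; set of 5 now {0, 2, 5, 6, 7}
Set of 6: {0, 2, 5, 6, 7}; 5 is a member.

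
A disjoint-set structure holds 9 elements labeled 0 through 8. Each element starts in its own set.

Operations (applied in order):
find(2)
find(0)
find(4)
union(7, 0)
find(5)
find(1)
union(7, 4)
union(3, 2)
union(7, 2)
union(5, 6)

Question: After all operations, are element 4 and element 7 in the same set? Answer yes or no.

Answer: yes

Derivation:
Step 1: find(2) -> no change; set of 2 is {2}
Step 2: find(0) -> no change; set of 0 is {0}
Step 3: find(4) -> no change; set of 4 is {4}
Step 4: union(7, 0) -> merged; set of 7 now {0, 7}
Step 5: find(5) -> no change; set of 5 is {5}
Step 6: find(1) -> no change; set of 1 is {1}
Step 7: union(7, 4) -> merged; set of 7 now {0, 4, 7}
Step 8: union(3, 2) -> merged; set of 3 now {2, 3}
Step 9: union(7, 2) -> merged; set of 7 now {0, 2, 3, 4, 7}
Step 10: union(5, 6) -> merged; set of 5 now {5, 6}
Set of 4: {0, 2, 3, 4, 7}; 7 is a member.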